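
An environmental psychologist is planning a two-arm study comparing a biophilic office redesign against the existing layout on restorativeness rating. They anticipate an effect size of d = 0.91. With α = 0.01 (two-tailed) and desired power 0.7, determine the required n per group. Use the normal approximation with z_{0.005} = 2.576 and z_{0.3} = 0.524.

For two independent groups with equal n: n = 2·((z_{α/2} + z_β) / d)².
z_{α/2} + z_β = 2.576 + 0.524 = 3.100.
n = 2 × (3.100 / 0.91)² = 2 × 3.407² = 2 × 11.60 = 23.2.
Round up to the next whole participant.

n = 24 per group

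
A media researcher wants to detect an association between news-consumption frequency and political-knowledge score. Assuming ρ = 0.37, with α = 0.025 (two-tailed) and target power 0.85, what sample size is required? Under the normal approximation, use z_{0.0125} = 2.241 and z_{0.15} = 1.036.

Fisher's z: C = ½·ln((1+r)/(1−r)) = ½·ln(2.1746) = 0.3884.
n = ((z_{α/2} + z_β)/C)² + 3.
(2.241 + 1.036) / 0.3884 = 3.277 / 0.3884 = 8.437.
n = 8.437² + 3 = 71.19 + 3 = 74.2.
Round up.

n = 75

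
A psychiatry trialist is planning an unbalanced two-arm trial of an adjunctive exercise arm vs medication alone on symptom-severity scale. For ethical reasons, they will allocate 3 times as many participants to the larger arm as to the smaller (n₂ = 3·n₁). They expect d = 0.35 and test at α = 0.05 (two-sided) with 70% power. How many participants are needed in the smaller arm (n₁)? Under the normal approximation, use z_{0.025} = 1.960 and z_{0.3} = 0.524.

With allocation ratio k = n₂/n₁ = 3, Var(x̄₁−x̄₂) = σ²(1/n₁ + 1/(k·n₁)) = σ²·(k+1)/(k·n₁).
So n₁ = (1 + 1/k)·((z_{α/2} + z_β)/d)² = 1.333 × (2.484/0.35)².
n₁ = 1.333 × 50.37 = 67.2.
Round up: n₁ = 68, giving n₂ = 3 × 68 = 204.

n₁ = 68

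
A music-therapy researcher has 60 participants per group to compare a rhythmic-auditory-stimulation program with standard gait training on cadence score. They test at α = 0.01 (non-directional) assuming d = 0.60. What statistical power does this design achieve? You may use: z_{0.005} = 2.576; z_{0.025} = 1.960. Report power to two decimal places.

For two equal groups, power = Φ(d·√(n/2) − z_{α/2}).
d·√(n/2) = 0.60 × √(60/2) = 0.60 × 5.477 = 3.286.
z_β = 3.286 − 2.576 = 0.710.
Power = Φ(0.710) = 0.761.

power ≈ 0.76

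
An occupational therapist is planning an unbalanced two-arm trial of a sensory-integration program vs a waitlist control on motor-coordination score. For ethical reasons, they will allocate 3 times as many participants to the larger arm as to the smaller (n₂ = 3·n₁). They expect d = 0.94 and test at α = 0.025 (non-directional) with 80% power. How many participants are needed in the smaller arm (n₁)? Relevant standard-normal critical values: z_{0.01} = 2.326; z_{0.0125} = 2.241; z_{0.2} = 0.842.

With allocation ratio k = n₂/n₁ = 3, Var(x̄₁−x̄₂) = σ²(1/n₁ + 1/(k·n₁)) = σ²·(k+1)/(k·n₁).
So n₁ = (1 + 1/k)·((z_{α/2} + z_β)/d)² = 1.333 × (3.083/0.94)².
n₁ = 1.333 × 10.76 = 14.3.
Round up: n₁ = 15, giving n₂ = 3 × 15 = 45.

n₁ = 15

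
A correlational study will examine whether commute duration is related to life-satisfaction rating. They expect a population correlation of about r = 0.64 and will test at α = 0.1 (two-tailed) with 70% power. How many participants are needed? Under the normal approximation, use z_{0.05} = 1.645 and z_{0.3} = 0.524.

n = 12

Fisher's z: C = ½·ln((1+r)/(1−r)) = ½·ln(4.5556) = 0.7582.
n = ((z_{α/2} + z_β)/C)² + 3.
(1.645 + 0.524) / 0.7582 = 2.169 / 0.7582 = 2.861.
n = 2.861² + 3 = 8.18 + 3 = 11.2.
Round up.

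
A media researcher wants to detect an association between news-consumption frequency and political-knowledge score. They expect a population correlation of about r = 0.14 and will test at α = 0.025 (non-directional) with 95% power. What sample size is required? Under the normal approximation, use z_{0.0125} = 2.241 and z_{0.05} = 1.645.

Fisher's z: C = ½·ln((1+r)/(1−r)) = ½·ln(1.3256) = 0.1409.
n = ((z_{α/2} + z_β)/C)² + 3.
(2.241 + 1.645) / 0.1409 = 3.886 / 0.1409 = 27.580.
n = 27.580² + 3 = 760.65 + 3 = 763.6.
Round up.

n = 764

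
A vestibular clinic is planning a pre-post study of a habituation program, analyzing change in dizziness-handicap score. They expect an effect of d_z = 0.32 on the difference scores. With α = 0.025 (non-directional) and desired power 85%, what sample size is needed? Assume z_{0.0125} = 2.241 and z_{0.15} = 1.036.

n = 105 pairs

For a paired (one-sample on differences) test: n = ((z_{α/2} + z_β) / d)².
z_{α/2} + z_β = 2.241 + 1.036 = 3.277.
n = (3.277 / 0.32)² = 10.241² = 104.87.
Round up.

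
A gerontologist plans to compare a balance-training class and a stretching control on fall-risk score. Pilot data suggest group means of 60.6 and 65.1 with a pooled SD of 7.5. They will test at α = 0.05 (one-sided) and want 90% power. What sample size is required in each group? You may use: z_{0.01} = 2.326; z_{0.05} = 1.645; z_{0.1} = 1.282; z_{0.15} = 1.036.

n = 48 per group

Cohen's d = |M₁ − M₂| / SD_pooled = |60.6 − 65.1| / 7.5 = 4.5 / 7.5 = 0.600.
For two independent groups with equal n: n = 2·((z_{α} + z_β) / d)².
z_{α} + z_β = 1.645 + 1.282 = 2.927.
n = 2 × (2.927 / 0.600)² = 2 × 4.878² = 2 × 23.80 = 47.6.
Round up to the next whole participant.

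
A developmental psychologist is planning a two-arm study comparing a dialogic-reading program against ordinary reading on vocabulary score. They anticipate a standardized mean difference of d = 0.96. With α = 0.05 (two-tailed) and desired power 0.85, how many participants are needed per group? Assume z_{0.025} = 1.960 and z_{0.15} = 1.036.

n = 20 per group

For two independent groups with equal n: n = 2·((z_{α/2} + z_β) / d)².
z_{α/2} + z_β = 1.960 + 1.036 = 2.996.
n = 2 × (2.996 / 0.96)² = 2 × 3.121² = 2 × 9.74 = 19.5.
Round up to the next whole participant.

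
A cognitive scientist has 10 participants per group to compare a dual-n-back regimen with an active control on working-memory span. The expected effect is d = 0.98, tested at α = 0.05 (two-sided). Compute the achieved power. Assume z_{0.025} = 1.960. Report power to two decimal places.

For two equal groups, power = Φ(d·√(n/2) − z_{α/2}).
d·√(n/2) = 0.98 × √(10/2) = 0.98 × 2.236 = 2.191.
z_β = 2.191 − 1.960 = 0.231.
Power = Φ(0.231) = 0.591.

power ≈ 0.59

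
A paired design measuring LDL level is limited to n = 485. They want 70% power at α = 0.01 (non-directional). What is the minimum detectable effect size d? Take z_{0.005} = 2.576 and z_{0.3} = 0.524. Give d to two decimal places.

For a single sample (or paired design) of n = 485: d_min = (z_{α/2} + z_β)/√n.
z-sum = 2.576 + 0.524 = 3.100.
d_min = 3.100 / √485 = 3.100 / 22.023 = 0.141.

d_min ≈ 0.14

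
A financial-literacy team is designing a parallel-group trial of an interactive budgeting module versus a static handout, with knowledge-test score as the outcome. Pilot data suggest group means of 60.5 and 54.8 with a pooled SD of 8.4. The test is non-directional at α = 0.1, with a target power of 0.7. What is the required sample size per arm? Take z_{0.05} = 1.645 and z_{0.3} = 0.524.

Cohen's d = |M₁ − M₂| / SD_pooled = |60.5 − 54.8| / 8.4 = 5.7 / 8.4 = 0.679.
For two independent groups with equal n: n = 2·((z_{α/2} + z_β) / d)².
z_{α/2} + z_β = 1.645 + 0.524 = 2.169.
n = 2 × (2.169 / 0.679)² = 2 × 3.194² = 2 × 10.20 = 20.4.
Round up to the next whole participant.

n = 21 per group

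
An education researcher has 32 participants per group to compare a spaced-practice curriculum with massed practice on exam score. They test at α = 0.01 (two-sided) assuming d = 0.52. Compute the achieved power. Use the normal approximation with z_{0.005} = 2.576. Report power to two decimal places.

power ≈ 0.31

For two equal groups, power = Φ(d·√(n/2) − z_{α/2}).
d·√(n/2) = 0.52 × √(32/2) = 0.52 × 4.000 = 2.080.
z_β = 2.080 − 2.576 = -0.496.
Power = Φ(-0.496) = 0.310.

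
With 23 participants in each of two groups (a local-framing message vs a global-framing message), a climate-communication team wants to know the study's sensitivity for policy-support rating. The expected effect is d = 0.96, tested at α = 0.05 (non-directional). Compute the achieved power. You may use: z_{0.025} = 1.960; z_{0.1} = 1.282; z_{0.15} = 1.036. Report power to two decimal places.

For two equal groups, power = Φ(d·√(n/2) − z_{α/2}).
d·√(n/2) = 0.96 × √(23/2) = 0.96 × 3.391 = 3.256.
z_β = 3.256 − 1.960 = 1.296.
Power = Φ(1.296) = 0.902.

power ≈ 0.90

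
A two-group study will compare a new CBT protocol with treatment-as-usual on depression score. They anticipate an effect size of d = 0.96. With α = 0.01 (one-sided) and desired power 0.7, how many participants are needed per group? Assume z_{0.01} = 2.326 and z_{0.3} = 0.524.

n = 18 per group

For two independent groups with equal n: n = 2·((z_{α} + z_β) / d)².
z_{α} + z_β = 2.326 + 0.524 = 2.850.
n = 2 × (2.850 / 0.96)² = 2 × 2.969² = 2 × 8.81 = 17.6.
Round up to the next whole participant.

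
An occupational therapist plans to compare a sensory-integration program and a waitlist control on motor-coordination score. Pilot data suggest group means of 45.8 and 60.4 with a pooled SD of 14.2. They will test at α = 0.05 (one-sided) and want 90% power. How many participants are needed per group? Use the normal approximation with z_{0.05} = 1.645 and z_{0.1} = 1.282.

n = 17 per group

Cohen's d = |M₁ − M₂| / SD_pooled = |45.8 − 60.4| / 14.2 = 14.6 / 14.2 = 1.028.
For two independent groups with equal n: n = 2·((z_{α} + z_β) / d)².
z_{α} + z_β = 1.645 + 1.282 = 2.927.
n = 2 × (2.927 / 1.028)² = 2 × 2.847² = 2 × 8.11 = 16.2.
Round up to the next whole participant.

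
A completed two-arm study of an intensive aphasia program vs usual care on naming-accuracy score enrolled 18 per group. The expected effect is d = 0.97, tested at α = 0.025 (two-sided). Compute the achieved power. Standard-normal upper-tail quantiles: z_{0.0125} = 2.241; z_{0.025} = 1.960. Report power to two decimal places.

power ≈ 0.75

For two equal groups, power = Φ(d·√(n/2) − z_{α/2}).
d·√(n/2) = 0.97 × √(18/2) = 0.97 × 3.000 = 2.910.
z_β = 2.910 − 2.241 = 0.669.
Power = Φ(0.669) = 0.748.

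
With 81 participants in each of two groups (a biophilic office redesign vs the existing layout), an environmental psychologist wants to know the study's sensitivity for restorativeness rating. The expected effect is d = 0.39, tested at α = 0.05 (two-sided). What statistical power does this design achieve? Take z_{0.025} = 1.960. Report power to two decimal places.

power ≈ 0.70

For two equal groups, power = Φ(d·√(n/2) − z_{α/2}).
d·√(n/2) = 0.39 × √(81/2) = 0.39 × 6.364 = 2.482.
z_β = 2.482 − 1.960 = 0.522.
Power = Φ(0.522) = 0.699.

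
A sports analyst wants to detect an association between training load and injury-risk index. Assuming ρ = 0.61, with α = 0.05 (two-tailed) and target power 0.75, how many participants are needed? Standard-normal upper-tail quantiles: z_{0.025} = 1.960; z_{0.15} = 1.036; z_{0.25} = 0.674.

Fisher's z: C = ½·ln((1+r)/(1−r)) = ½·ln(4.1282) = 0.7089.
n = ((z_{α/2} + z_β)/C)² + 3.
(1.960 + 0.674) / 0.7089 = 2.634 / 0.7089 = 3.716.
n = 3.716² + 3 = 13.81 + 3 = 16.8.
Round up.

n = 17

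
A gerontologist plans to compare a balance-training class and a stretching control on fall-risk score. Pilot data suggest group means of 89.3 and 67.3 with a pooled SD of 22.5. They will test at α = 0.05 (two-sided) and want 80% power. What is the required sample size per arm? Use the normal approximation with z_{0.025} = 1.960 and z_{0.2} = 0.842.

n = 17 per group

Cohen's d = |M₁ − M₂| / SD_pooled = |89.3 − 67.3| / 22.5 = 22.0 / 22.5 = 0.978.
For two independent groups with equal n: n = 2·((z_{α/2} + z_β) / d)².
z_{α/2} + z_β = 1.960 + 0.842 = 2.802.
n = 2 × (2.802 / 0.978)² = 2 × 2.865² = 2 × 8.21 = 16.4.
Round up to the next whole participant.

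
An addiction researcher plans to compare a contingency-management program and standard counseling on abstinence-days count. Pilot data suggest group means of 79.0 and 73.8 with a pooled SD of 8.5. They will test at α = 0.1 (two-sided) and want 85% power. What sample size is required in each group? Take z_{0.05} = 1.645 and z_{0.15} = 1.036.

Cohen's d = |M₁ − M₂| / SD_pooled = |79.0 − 73.8| / 8.5 = 5.2 / 8.5 = 0.612.
For two independent groups with equal n: n = 2·((z_{α/2} + z_β) / d)².
z_{α/2} + z_β = 1.645 + 1.036 = 2.681.
n = 2 × (2.681 / 0.612)² = 2 × 4.381² = 2 × 19.19 = 38.4.
Round up to the next whole participant.

n = 39 per group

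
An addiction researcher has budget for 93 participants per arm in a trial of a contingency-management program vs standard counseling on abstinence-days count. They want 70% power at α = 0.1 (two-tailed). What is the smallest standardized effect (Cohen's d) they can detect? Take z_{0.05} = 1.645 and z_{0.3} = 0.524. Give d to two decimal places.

d_min ≈ 0.32

For two independent groups of n = 93 each: d_min = (z_{α/2} + z_β)·√(2/n).
z-sum = 1.645 + 0.524 = 2.169.
d_min = 2.169 × √(2/93) = 2.169 × 0.1466 = 0.318.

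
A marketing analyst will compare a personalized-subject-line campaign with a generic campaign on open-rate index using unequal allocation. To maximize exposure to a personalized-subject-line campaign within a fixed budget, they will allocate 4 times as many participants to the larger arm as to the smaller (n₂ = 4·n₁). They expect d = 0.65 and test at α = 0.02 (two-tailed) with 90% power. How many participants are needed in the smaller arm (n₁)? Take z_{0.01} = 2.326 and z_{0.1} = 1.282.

With allocation ratio k = n₂/n₁ = 4, Var(x̄₁−x̄₂) = σ²(1/n₁ + 1/(k·n₁)) = σ²·(k+1)/(k·n₁).
So n₁ = (1 + 1/k)·((z_{α/2} + z_β)/d)² = 1.250 × (3.608/0.65)².
n₁ = 1.250 × 30.81 = 38.5.
Round up: n₁ = 39, giving n₂ = 4 × 39 = 156.

n₁ = 39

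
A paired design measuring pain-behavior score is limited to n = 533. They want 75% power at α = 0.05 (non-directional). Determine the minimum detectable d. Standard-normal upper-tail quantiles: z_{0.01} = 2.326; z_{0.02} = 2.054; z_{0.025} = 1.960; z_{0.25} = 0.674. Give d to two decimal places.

For a single sample (or paired design) of n = 533: d_min = (z_{α/2} + z_β)/√n.
z-sum = 1.960 + 0.674 = 2.634.
d_min = 2.634 / √533 = 2.634 / 23.087 = 0.114.

d_min ≈ 0.11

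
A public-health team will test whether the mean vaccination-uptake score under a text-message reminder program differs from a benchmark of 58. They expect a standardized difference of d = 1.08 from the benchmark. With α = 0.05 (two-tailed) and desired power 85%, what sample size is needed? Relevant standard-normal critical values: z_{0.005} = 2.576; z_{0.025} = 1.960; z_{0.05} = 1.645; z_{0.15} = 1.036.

n = 8

For a one-sample test: n = ((z_{α/2} + z_β) / d)².
z_{α/2} + z_β = 1.960 + 1.036 = 2.996.
n = (2.996 / 1.08)² = 2.774² = 7.70.
Round up.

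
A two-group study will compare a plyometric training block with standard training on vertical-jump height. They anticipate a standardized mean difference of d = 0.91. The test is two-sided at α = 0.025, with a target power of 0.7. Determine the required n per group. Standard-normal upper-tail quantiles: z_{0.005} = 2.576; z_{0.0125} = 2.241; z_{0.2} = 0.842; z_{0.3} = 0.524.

For two independent groups with equal n: n = 2·((z_{α/2} + z_β) / d)².
z_{α/2} + z_β = 2.241 + 0.524 = 2.765.
n = 2 × (2.765 / 0.91)² = 2 × 3.038² = 2 × 9.23 = 18.5.
Round up to the next whole participant.

n = 19 per group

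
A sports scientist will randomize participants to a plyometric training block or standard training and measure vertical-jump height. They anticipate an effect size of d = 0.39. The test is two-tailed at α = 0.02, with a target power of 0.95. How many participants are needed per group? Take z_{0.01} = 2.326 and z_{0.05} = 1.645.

n = 208 per group

For two independent groups with equal n: n = 2·((z_{α/2} + z_β) / d)².
z_{α/2} + z_β = 2.326 + 1.645 = 3.971.
n = 2 × (3.971 / 0.39)² = 2 × 10.182² = 2 × 103.67 = 207.3.
Round up to the next whole participant.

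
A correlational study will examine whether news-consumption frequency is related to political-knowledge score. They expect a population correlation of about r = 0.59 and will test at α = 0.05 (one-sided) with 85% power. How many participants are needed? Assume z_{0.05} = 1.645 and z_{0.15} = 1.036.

n = 19

Fisher's z: C = ½·ln((1+r)/(1−r)) = ½·ln(3.8780) = 0.6777.
n = ((z_{α} + z_β)/C)² + 3.
(1.645 + 1.036) / 0.6777 = 2.681 / 0.6777 = 3.956.
n = 3.956² + 3 = 15.65 + 3 = 18.7.
Round up.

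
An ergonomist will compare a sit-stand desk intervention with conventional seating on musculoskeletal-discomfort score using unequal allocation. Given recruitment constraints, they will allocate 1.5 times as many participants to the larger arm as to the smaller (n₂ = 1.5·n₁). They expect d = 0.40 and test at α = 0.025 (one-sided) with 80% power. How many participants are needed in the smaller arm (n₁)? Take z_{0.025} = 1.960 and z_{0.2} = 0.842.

With allocation ratio k = n₂/n₁ = 1.5, Var(x̄₁−x̄₂) = σ²(1/n₁ + 1/(k·n₁)) = σ²·(k+1)/(k·n₁).
So n₁ = (1 + 1/k)·((z_{α} + z_β)/d)² = 1.667 × (2.802/0.40)².
n₁ = 1.667 × 49.07 = 81.8.
Round up: n₁ = 82, giving n₂ = 1.5 × 82 = 123.

n₁ = 82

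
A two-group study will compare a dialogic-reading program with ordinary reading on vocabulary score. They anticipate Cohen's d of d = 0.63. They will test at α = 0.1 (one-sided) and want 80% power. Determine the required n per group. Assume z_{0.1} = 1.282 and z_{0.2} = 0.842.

n = 23 per group

For two independent groups with equal n: n = 2·((z_{α} + z_β) / d)².
z_{α} + z_β = 1.282 + 0.842 = 2.124.
n = 2 × (2.124 / 0.63)² = 2 × 3.371² = 2 × 11.37 = 22.7.
Round up to the next whole participant.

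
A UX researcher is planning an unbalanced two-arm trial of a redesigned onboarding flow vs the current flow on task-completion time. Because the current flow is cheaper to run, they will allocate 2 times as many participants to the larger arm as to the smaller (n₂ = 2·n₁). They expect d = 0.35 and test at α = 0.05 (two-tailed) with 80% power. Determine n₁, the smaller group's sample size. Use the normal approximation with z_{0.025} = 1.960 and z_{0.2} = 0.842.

With allocation ratio k = n₂/n₁ = 2, Var(x̄₁−x̄₂) = σ²(1/n₁ + 1/(k·n₁)) = σ²·(k+1)/(k·n₁).
So n₁ = (1 + 1/k)·((z_{α/2} + z_β)/d)² = 1.500 × (2.802/0.35)².
n₁ = 1.500 × 64.09 = 96.1.
Round up: n₁ = 97, giving n₂ = 2 × 97 = 194.

n₁ = 97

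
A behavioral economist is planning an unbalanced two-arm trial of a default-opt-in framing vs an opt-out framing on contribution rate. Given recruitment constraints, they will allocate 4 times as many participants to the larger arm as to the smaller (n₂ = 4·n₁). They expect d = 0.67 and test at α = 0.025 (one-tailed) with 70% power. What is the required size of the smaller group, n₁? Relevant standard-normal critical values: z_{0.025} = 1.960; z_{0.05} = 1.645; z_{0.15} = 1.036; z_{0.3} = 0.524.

With allocation ratio k = n₂/n₁ = 4, Var(x̄₁−x̄₂) = σ²(1/n₁ + 1/(k·n₁)) = σ²·(k+1)/(k·n₁).
So n₁ = (1 + 1/k)·((z_{α} + z_β)/d)² = 1.250 × (2.484/0.67)².
n₁ = 1.250 × 13.75 = 17.2.
Round up: n₁ = 18, giving n₂ = 4 × 18 = 72.

n₁ = 18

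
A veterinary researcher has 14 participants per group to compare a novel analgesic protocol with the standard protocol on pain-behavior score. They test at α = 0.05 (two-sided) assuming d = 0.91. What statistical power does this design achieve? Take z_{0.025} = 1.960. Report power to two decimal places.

For two equal groups, power = Φ(d·√(n/2) − z_{α/2}).
d·√(n/2) = 0.91 × √(14/2) = 0.91 × 2.646 = 2.408.
z_β = 2.408 − 1.960 = 0.448.
Power = Φ(0.448) = 0.673.

power ≈ 0.67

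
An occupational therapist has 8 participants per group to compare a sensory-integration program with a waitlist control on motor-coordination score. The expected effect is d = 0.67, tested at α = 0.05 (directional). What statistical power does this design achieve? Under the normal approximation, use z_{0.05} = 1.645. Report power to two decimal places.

For two equal groups, power = Φ(d·√(n/2) − z_{α}).
d·√(n/2) = 0.67 × √(8/2) = 0.67 × 2.000 = 1.340.
z_β = 1.340 − 1.645 = -0.305.
Power = Φ(-0.305) = 0.380.

power ≈ 0.38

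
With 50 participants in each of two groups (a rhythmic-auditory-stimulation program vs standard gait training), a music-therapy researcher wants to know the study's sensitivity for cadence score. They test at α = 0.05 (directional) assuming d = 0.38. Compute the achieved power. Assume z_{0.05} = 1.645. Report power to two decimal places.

For two equal groups, power = Φ(d·√(n/2) − z_{α}).
d·√(n/2) = 0.38 × √(50/2) = 0.38 × 5.000 = 1.900.
z_β = 1.900 − 1.645 = 0.255.
Power = Φ(0.255) = 0.601.

power ≈ 0.60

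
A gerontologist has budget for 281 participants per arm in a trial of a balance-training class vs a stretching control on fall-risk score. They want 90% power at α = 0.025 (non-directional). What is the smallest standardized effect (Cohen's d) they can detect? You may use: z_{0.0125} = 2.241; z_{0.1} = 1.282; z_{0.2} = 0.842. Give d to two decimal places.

d_min ≈ 0.30

For two independent groups of n = 281 each: d_min = (z_{α/2} + z_β)·√(2/n).
z-sum = 2.241 + 1.282 = 3.523.
d_min = 3.523 × √(2/281) = 3.523 × 0.0844 = 0.297.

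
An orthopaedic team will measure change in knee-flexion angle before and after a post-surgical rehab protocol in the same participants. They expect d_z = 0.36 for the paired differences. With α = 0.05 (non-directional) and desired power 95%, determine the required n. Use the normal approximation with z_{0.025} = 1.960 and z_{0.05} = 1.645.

For a paired (one-sample on differences) test: n = ((z_{α/2} + z_β) / d)².
z_{α/2} + z_β = 1.960 + 1.645 = 3.605.
n = (3.605 / 0.36)² = 10.014² = 100.28.
Round up.

n = 101 pairs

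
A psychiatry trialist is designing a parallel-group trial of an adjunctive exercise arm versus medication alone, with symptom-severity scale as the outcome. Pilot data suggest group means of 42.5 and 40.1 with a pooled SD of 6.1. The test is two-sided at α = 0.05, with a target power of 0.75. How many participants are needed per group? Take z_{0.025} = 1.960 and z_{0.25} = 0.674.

Cohen's d = |M₁ − M₂| / SD_pooled = |42.5 − 40.1| / 6.1 = 2.4 / 6.1 = 0.393.
For two independent groups with equal n: n = 2·((z_{α/2} + z_β) / d)².
z_{α/2} + z_β = 1.960 + 0.674 = 2.634.
n = 2 × (2.634 / 0.393)² = 2 × 6.702² = 2 × 44.92 = 89.8.
Round up to the next whole participant.

n = 90 per group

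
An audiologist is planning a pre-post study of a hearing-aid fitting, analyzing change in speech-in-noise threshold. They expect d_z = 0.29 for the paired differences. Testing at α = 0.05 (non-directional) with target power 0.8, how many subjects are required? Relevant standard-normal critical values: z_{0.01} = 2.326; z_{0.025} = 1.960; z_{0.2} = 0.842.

For a paired (one-sample on differences) test: n = ((z_{α/2} + z_β) / d)².
z_{α/2} + z_β = 1.960 + 0.842 = 2.802.
n = (2.802 / 0.29)² = 9.662² = 93.36.
Round up.

n = 94 pairs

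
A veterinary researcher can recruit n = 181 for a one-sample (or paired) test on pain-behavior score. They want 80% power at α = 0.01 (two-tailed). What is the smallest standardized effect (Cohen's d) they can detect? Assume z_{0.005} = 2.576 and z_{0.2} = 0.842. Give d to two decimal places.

For a single sample (or paired design) of n = 181: d_min = (z_{α/2} + z_β)/√n.
z-sum = 2.576 + 0.842 = 3.418.
d_min = 3.418 / √181 = 3.418 / 13.454 = 0.254.

d_min ≈ 0.25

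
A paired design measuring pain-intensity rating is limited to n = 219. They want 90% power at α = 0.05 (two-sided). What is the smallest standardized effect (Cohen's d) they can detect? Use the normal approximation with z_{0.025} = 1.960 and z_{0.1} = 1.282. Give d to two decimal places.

For a single sample (or paired design) of n = 219: d_min = (z_{α/2} + z_β)/√n.
z-sum = 1.960 + 1.282 = 3.242.
d_min = 3.242 / √219 = 3.242 / 14.799 = 0.219.

d_min ≈ 0.22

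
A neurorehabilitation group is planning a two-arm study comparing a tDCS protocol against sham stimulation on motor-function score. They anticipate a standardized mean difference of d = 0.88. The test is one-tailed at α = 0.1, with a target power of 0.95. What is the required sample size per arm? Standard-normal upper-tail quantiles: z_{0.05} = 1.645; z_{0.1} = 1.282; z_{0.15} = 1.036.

n = 23 per group

For two independent groups with equal n: n = 2·((z_{α} + z_β) / d)².
z_{α} + z_β = 1.282 + 1.645 = 2.927.
n = 2 × (2.927 / 0.88)² = 2 × 3.326² = 2 × 11.06 = 22.1.
Round up to the next whole participant.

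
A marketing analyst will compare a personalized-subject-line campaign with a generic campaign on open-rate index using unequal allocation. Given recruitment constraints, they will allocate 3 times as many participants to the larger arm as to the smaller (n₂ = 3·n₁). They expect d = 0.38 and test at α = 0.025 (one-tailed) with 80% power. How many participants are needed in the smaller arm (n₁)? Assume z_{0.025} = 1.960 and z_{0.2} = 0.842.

With allocation ratio k = n₂/n₁ = 3, Var(x̄₁−x̄₂) = σ²(1/n₁ + 1/(k·n₁)) = σ²·(k+1)/(k·n₁).
So n₁ = (1 + 1/k)·((z_{α} + z_β)/d)² = 1.333 × (2.802/0.38)².
n₁ = 1.333 × 54.37 = 72.5.
Round up: n₁ = 73, giving n₂ = 3 × 73 = 219.

n₁ = 73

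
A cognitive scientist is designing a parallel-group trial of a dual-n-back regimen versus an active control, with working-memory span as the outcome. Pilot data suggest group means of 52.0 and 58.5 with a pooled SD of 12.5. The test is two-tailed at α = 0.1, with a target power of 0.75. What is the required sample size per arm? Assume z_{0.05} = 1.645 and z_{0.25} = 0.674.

n = 40 per group

Cohen's d = |M₁ − M₂| / SD_pooled = |52.0 − 58.5| / 12.5 = 6.5 / 12.5 = 0.520.
For two independent groups with equal n: n = 2·((z_{α/2} + z_β) / d)².
z_{α/2} + z_β = 1.645 + 0.674 = 2.319.
n = 2 × (2.319 / 0.520)² = 2 × 4.460² = 2 × 19.89 = 39.8.
Round up to the next whole participant.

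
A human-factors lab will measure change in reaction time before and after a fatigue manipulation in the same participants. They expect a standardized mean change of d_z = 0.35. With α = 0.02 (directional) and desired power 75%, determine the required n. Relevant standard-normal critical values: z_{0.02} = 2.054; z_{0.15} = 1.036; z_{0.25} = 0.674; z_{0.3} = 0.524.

For a paired (one-sample on differences) test: n = ((z_{α} + z_β) / d)².
z_{α} + z_β = 2.054 + 0.674 = 2.728.
n = (2.728 / 0.35)² = 7.794² = 60.75.
Round up.

n = 61 pairs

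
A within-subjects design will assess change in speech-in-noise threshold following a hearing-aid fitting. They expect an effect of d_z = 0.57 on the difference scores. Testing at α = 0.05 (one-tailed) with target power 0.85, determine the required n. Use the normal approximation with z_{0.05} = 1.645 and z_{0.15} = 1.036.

For a paired (one-sample on differences) test: n = ((z_{α} + z_β) / d)².
z_{α} + z_β = 1.645 + 1.036 = 2.681.
n = (2.681 / 0.57)² = 4.704² = 22.12.
Round up.

n = 23 pairs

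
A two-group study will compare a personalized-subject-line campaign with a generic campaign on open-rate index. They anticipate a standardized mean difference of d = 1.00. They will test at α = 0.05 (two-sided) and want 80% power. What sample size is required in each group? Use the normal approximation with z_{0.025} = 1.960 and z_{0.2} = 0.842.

For two independent groups with equal n: n = 2·((z_{α/2} + z_β) / d)².
z_{α/2} + z_β = 1.960 + 0.842 = 2.802.
n = 2 × (2.802 / 1.00)² = 2 × 2.802² = 2 × 7.85 = 15.7.
Round up to the next whole participant.

n = 16 per group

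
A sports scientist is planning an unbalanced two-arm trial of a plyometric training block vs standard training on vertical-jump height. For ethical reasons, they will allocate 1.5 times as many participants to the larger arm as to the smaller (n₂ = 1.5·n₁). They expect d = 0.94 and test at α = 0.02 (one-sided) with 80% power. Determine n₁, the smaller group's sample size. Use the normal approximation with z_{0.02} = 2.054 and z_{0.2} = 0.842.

n₁ = 16

With allocation ratio k = n₂/n₁ = 1.5, Var(x̄₁−x̄₂) = σ²(1/n₁ + 1/(k·n₁)) = σ²·(k+1)/(k·n₁).
So n₁ = (1 + 1/k)·((z_{α} + z_β)/d)² = 1.667 × (2.896/0.94)².
n₁ = 1.667 × 9.49 = 15.8.
Round up: n₁ = 16, giving n₂ = 1.5 × 16 = 24.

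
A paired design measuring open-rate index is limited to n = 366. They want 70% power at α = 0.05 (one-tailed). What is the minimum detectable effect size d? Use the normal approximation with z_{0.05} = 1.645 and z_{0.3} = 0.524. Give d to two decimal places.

For a single sample (or paired design) of n = 366: d_min = (z_{α} + z_β)/√n.
z-sum = 1.645 + 0.524 = 2.169.
d_min = 2.169 / √366 = 2.169 / 19.131 = 0.113.

d_min ≈ 0.11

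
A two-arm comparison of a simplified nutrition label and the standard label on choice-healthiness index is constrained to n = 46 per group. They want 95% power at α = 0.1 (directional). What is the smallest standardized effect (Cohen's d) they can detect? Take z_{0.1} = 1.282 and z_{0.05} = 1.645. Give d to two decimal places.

For two independent groups of n = 46 each: d_min = (z_{α} + z_β)·√(2/n).
z-sum = 1.282 + 1.645 = 2.927.
d_min = 2.927 × √(2/46) = 2.927 × 0.2085 = 0.610.

d_min ≈ 0.61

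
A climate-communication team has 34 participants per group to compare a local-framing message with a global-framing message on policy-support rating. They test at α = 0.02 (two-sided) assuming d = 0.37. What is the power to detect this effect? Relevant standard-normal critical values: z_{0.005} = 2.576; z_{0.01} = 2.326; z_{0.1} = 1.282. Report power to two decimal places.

power ≈ 0.21

For two equal groups, power = Φ(d·√(n/2) − z_{α/2}).
d·√(n/2) = 0.37 × √(34/2) = 0.37 × 4.123 = 1.526.
z_β = 1.526 − 2.326 = -0.800.
Power = Φ(-0.800) = 0.212.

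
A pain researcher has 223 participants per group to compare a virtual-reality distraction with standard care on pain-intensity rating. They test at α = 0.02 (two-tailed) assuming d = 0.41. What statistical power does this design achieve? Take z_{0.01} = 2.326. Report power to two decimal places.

power ≈ 0.98

For two equal groups, power = Φ(d·√(n/2) − z_{α/2}).
d·√(n/2) = 0.41 × √(223/2) = 0.41 × 10.559 = 4.329.
z_β = 4.329 − 2.326 = 2.003.
Power = Φ(2.003) = 0.977.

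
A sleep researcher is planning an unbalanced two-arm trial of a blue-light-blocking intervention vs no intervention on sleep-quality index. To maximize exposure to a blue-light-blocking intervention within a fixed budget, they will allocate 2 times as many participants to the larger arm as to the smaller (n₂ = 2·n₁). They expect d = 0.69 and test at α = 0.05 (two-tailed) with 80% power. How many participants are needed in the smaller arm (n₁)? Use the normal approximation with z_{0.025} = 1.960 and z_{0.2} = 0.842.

With allocation ratio k = n₂/n₁ = 2, Var(x̄₁−x̄₂) = σ²(1/n₁ + 1/(k·n₁)) = σ²·(k+1)/(k·n₁).
So n₁ = (1 + 1/k)·((z_{α/2} + z_β)/d)² = 1.500 × (2.802/0.69)².
n₁ = 1.500 × 16.49 = 24.7.
Round up: n₁ = 25, giving n₂ = 2 × 25 = 50.

n₁ = 25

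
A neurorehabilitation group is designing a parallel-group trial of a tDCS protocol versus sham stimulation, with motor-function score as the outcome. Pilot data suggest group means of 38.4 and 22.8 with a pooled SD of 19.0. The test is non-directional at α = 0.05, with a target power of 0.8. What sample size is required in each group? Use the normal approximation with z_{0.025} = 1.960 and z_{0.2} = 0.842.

Cohen's d = |M₁ − M₂| / SD_pooled = |38.4 − 22.8| / 19.0 = 15.6 / 19.0 = 0.821.
For two independent groups with equal n: n = 2·((z_{α/2} + z_β) / d)².
z_{α/2} + z_β = 1.960 + 0.842 = 2.802.
n = 2 × (2.802 / 0.821)² = 2 × 3.413² = 2 × 11.65 = 23.3.
Round up to the next whole participant.

n = 24 per group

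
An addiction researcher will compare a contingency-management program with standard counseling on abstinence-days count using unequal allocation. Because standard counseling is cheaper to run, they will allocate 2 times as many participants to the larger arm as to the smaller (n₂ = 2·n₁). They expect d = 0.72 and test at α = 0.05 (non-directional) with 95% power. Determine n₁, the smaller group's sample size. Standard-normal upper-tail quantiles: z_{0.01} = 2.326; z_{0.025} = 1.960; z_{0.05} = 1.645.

n₁ = 38

With allocation ratio k = n₂/n₁ = 2, Var(x̄₁−x̄₂) = σ²(1/n₁ + 1/(k·n₁)) = σ²·(k+1)/(k·n₁).
So n₁ = (1 + 1/k)·((z_{α/2} + z_β)/d)² = 1.500 × (3.605/0.72)².
n₁ = 1.500 × 25.07 = 37.6.
Round up: n₁ = 38, giving n₂ = 2 × 38 = 76.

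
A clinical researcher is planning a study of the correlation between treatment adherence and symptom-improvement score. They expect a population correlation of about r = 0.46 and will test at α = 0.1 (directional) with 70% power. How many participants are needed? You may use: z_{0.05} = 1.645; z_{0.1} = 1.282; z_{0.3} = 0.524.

Fisher's z: C = ½·ln((1+r)/(1−r)) = ½·ln(2.7037) = 0.4973.
n = ((z_{α} + z_β)/C)² + 3.
(1.282 + 0.524) / 0.4973 = 1.806 / 0.4973 = 3.632.
n = 3.632² + 3 = 13.19 + 3 = 16.2.
Round up.

n = 17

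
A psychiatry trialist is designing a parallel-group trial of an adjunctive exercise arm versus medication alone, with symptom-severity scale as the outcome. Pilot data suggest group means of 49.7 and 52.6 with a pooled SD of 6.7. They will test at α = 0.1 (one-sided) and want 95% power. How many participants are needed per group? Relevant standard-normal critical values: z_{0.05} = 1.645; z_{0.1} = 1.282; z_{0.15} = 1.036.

n = 92 per group

Cohen's d = |M₁ − M₂| / SD_pooled = |49.7 − 52.6| / 6.7 = 2.9 / 6.7 = 0.433.
For two independent groups with equal n: n = 2·((z_{α} + z_β) / d)².
z_{α} + z_β = 1.282 + 1.645 = 2.927.
n = 2 × (2.927 / 0.433)² = 2 × 6.760² = 2 × 45.70 = 91.4.
Round up to the next whole participant.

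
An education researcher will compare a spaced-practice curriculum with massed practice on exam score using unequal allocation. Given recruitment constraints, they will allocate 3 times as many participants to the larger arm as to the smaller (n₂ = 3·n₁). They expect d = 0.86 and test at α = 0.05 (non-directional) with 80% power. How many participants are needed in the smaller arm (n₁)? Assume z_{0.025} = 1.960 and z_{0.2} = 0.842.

With allocation ratio k = n₂/n₁ = 3, Var(x̄₁−x̄₂) = σ²(1/n₁ + 1/(k·n₁)) = σ²·(k+1)/(k·n₁).
So n₁ = (1 + 1/k)·((z_{α/2} + z_β)/d)² = 1.333 × (2.802/0.86)².
n₁ = 1.333 × 10.62 = 14.2.
Round up: n₁ = 15, giving n₂ = 3 × 15 = 45.

n₁ = 15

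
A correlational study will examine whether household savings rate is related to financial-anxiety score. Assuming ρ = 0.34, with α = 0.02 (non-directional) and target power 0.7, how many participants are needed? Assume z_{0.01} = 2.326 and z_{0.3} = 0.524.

Fisher's z: C = ½·ln((1+r)/(1−r)) = ½·ln(2.0303) = 0.3541.
n = ((z_{α/2} + z_β)/C)² + 3.
(2.326 + 0.524) / 0.3541 = 2.850 / 0.3541 = 8.049.
n = 8.049² + 3 = 64.78 + 3 = 67.8.
Round up.

n = 68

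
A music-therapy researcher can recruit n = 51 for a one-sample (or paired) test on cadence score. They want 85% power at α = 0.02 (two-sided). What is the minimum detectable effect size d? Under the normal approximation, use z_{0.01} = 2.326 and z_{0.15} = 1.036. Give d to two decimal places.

d_min ≈ 0.47

For a single sample (or paired design) of n = 51: d_min = (z_{α/2} + z_β)/√n.
z-sum = 2.326 + 1.036 = 3.362.
d_min = 3.362 / √51 = 3.362 / 7.141 = 0.471.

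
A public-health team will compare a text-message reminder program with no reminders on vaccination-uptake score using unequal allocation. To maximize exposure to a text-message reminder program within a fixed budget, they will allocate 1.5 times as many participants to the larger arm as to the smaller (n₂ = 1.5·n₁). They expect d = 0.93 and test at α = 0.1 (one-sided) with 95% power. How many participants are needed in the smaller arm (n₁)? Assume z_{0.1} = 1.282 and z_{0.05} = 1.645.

n₁ = 17

With allocation ratio k = n₂/n₁ = 1.5, Var(x̄₁−x̄₂) = σ²(1/n₁ + 1/(k·n₁)) = σ²·(k+1)/(k·n₁).
So n₁ = (1 + 1/k)·((z_{α} + z_β)/d)² = 1.667 × (2.927/0.93)².
n₁ = 1.667 × 9.91 = 16.5.
Round up: n₁ = 17, giving n₂ = ⌈1.5 × 17⌉ = ⌈25.5⌉ = 26.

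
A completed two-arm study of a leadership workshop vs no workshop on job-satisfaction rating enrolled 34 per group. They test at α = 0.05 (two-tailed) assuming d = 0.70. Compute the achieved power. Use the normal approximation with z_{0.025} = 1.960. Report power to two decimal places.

For two equal groups, power = Φ(d·√(n/2) − z_{α/2}).
d·√(n/2) = 0.70 × √(34/2) = 0.70 × 4.123 = 2.886.
z_β = 2.886 − 1.960 = 0.926.
Power = Φ(0.926) = 0.823.

power ≈ 0.82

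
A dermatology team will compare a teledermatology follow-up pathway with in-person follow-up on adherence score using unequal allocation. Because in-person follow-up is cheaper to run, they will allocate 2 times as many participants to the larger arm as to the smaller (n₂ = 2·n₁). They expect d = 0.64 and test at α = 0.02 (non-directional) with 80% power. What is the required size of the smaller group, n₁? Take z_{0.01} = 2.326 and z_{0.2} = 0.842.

With allocation ratio k = n₂/n₁ = 2, Var(x̄₁−x̄₂) = σ²(1/n₁ + 1/(k·n₁)) = σ²·(k+1)/(k·n₁).
So n₁ = (1 + 1/k)·((z_{α/2} + z_β)/d)² = 1.500 × (3.168/0.64)².
n₁ = 1.500 × 24.50 = 36.8.
Round up: n₁ = 37, giving n₂ = 2 × 37 = 74.

n₁ = 37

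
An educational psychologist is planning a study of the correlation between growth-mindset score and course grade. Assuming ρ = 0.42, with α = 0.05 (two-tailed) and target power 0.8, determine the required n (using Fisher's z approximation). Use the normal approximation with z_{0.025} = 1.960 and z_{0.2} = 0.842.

n = 43

Fisher's z: C = ½·ln((1+r)/(1−r)) = ½·ln(2.4483) = 0.4477.
n = ((z_{α/2} + z_β)/C)² + 3.
(1.960 + 0.842) / 0.4477 = 2.802 / 0.4477 = 6.259.
n = 6.259² + 3 = 39.17 + 3 = 42.2.
Round up.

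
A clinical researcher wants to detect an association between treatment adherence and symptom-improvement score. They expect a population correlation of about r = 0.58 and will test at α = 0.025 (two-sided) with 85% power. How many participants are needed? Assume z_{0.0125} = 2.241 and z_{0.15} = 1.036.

n = 28

Fisher's z: C = ½·ln((1+r)/(1−r)) = ½·ln(3.7619) = 0.6625.
n = ((z_{α/2} + z_β)/C)² + 3.
(2.241 + 1.036) / 0.6625 = 3.277 / 0.6625 = 4.946.
n = 4.946² + 3 = 24.47 + 3 = 27.5.
Round up.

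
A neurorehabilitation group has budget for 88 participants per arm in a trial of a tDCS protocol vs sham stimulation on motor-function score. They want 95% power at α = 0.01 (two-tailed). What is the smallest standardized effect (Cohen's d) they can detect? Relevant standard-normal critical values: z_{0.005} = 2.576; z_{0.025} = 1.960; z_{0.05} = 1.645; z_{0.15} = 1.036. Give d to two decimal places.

d_min ≈ 0.64

For two independent groups of n = 88 each: d_min = (z_{α/2} + z_β)·√(2/n).
z-sum = 2.576 + 1.645 = 4.221.
d_min = 4.221 × √(2/88) = 4.221 × 0.1508 = 0.636.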